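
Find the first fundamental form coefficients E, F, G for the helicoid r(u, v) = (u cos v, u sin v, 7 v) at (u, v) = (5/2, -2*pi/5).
E = 1;  F = 0;  G = 221/4

Partials: r_u = (cos(v), sin(v), 0), r_v = (-u*sin(v), u*cos(v), 7). As functions of (u, v):
  E = r_u · r_u = 1,
  F = r_u · r_v = 0,
  G = r_v · r_v = u^2 + 49.
Evaluating at (u, v) = (5/2, -2*pi/5): E = 1, F = 0, G = 221/4.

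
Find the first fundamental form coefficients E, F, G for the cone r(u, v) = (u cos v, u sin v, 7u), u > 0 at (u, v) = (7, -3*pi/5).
E = 50;  F = 0;  G = 49

Partials: r_u = (cos(v), sin(v), 7), r_v = (-u*sin(v), u*cos(v), 0). As functions of (u, v):
  E = r_u · r_u = 50,
  F = r_u · r_v = 0,
  G = r_v · r_v = u^2.
Evaluating at (u, v) = (7, -3*pi/5): E = 50, F = 0, G = 49.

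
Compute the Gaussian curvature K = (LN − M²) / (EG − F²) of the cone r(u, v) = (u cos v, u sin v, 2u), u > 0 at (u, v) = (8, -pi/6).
K = 0

Coefficients of the first fundamental form: E = 5, F = 0, G = u^2.
Coefficients of the second fundamental form: L = 0, M = 0, N = 2*sqrt(5)*u^2/(5*Abs(u)).
Assemble K = (LN − M²)/(EG − F²) = 0. At (u, v) = (8, -pi/6): K = 0.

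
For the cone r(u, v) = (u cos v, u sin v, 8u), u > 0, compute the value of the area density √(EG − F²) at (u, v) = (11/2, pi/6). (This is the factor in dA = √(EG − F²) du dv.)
√(EG − F²)|_{(11/2, pi/6)} = 11*sqrt(65)/2

E = 65, F = 0, G = u^2, so EG − F² = 65*u^2. Taking the positive square root: √(EG − F²) = sqrt(65)*Abs(u). At (u, v) = (11/2, pi/6): 11*sqrt(65)/2.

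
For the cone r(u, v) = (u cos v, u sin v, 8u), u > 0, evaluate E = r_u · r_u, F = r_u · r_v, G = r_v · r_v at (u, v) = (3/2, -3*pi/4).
E = 65;  F = 0;  G = 9/4

Partials: r_u = (cos(v), sin(v), 8), r_v = (-u*sin(v), u*cos(v), 0). As functions of (u, v):
  E = r_u · r_u = 65,
  F = r_u · r_v = 0,
  G = r_v · r_v = u^2.
Evaluating at (u, v) = (3/2, -3*pi/4): E = 65, F = 0, G = 9/4.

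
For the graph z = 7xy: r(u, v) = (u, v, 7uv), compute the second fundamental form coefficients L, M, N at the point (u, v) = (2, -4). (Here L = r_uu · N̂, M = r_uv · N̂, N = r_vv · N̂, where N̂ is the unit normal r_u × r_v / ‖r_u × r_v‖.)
L = 0;  M = 7*sqrt(109)/327;  N = 0

Compute the unit normal N̂(u, v) = (-7*v/sqrt(49*u^2 + 49*v^2 + 1), -7*u/sqrt(49*u^2 + 49*v^2 + 1), 1/sqrt(49*u^2 + 49*v^2 + 1)), and the second partials r_uu, r_uv, r_vv. Take dot products:
  L(u, v) = r_uu · N̂ = 0,
  M(u, v) = r_uv · N̂ = 7/sqrt(49*u^2 + 49*v^2 + 1),
  N(u, v) = r_vv · N̂ = 0.
Evaluating at (u, v) = (2, -4):
  L = 0, M = 7*sqrt(109)/327, N = 0.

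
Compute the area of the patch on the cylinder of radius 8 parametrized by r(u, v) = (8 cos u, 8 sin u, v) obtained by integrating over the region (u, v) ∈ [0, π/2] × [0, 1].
Area = 4*pi

Area = ∫∫ √(EG − F²) du dv with √(EG − F²) = 8. Integrating over [0, π/2] × [0, 1] gives 4*pi.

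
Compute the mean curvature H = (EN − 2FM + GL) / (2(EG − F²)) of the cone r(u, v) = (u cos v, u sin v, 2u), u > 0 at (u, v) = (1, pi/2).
H = sqrt(5)/5

With E = 5, F = 0, G = u^2, L = 0, M = 0, N = 2*sqrt(5)*u^2/(5*Abs(u)), assemble
  H = (EN − 2FM + GL) / (2(EG − F²)) = sqrt(5)/(5*Abs(u)).
At (u, v) = (1, pi/2): H = sqrt(5)/5.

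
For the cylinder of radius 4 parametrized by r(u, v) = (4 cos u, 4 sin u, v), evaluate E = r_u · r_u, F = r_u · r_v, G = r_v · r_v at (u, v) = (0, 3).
E = 16;  F = 0;  G = 1

Partials: r_u = (-4*sin(u), 4*cos(u), 0), r_v = (0, 0, 1). As functions of (u, v):
  E = r_u · r_u = 16,
  F = r_u · r_v = 0,
  G = r_v · r_v = 1.
Evaluating at (u, v) = (0, 3): E = 16, F = 0, G = 1.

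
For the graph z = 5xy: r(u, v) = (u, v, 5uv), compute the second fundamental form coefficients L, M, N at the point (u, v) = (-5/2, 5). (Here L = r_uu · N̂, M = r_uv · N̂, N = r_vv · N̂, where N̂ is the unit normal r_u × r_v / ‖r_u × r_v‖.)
L = 0;  M = 10*sqrt(3129)/3129;  N = 0

Compute the unit normal N̂(u, v) = (-5*v/sqrt(25*u^2 + 25*v^2 + 1), -5*u/sqrt(25*u^2 + 25*v^2 + 1), 1/sqrt(25*u^2 + 25*v^2 + 1)), and the second partials r_uu, r_uv, r_vv. Take dot products:
  L(u, v) = r_uu · N̂ = 0,
  M(u, v) = r_uv · N̂ = 5/sqrt(25*u^2 + 25*v^2 + 1),
  N(u, v) = r_vv · N̂ = 0.
Evaluating at (u, v) = (-5/2, 5):
  L = 0, M = 10*sqrt(3129)/3129, N = 0.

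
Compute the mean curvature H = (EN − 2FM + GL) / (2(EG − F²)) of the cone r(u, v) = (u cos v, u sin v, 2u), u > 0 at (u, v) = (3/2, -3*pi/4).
H = 2*sqrt(5)/15

With E = 5, F = 0, G = u^2, L = 0, M = 0, N = 2*sqrt(5)*u^2/(5*Abs(u)), assemble
  H = (EN − 2FM + GL) / (2(EG − F²)) = sqrt(5)/(5*Abs(u)).
At (u, v) = (3/2, -3*pi/4): H = 2*sqrt(5)/15.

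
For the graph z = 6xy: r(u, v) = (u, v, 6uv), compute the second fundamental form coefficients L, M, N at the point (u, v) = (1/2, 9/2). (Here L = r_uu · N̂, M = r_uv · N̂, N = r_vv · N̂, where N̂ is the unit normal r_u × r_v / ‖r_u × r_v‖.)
L = 0;  M = 6*sqrt(739)/739;  N = 0

Compute the unit normal N̂(u, v) = (-6*v/sqrt(36*u^2 + 36*v^2 + 1), -6*u/sqrt(36*u^2 + 36*v^2 + 1), 1/sqrt(36*u^2 + 36*v^2 + 1)), and the second partials r_uu, r_uv, r_vv. Take dot products:
  L(u, v) = r_uu · N̂ = 0,
  M(u, v) = r_uv · N̂ = 6/sqrt(36*u^2 + 36*v^2 + 1),
  N(u, v) = r_vv · N̂ = 0.
Evaluating at (u, v) = (1/2, 9/2):
  L = 0, M = 6*sqrt(739)/739, N = 0.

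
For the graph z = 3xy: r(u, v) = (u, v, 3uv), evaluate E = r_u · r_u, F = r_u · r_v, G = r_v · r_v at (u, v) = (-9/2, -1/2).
E = 13/4;  F = 81/4;  G = 733/4

Partials: r_u = (1, 0, 3*v), r_v = (0, 1, 3*u). As functions of (u, v):
  E = r_u · r_u = 9*v^2 + 1,
  F = r_u · r_v = 9*u*v,
  G = r_v · r_v = 9*u^2 + 1.
Evaluating at (u, v) = (-9/2, -1/2): E = 13/4, F = 81/4, G = 733/4.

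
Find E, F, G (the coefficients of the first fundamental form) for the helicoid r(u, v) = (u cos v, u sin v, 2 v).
E = 1;  F = 0;  G = u^2 + 4

Compute partials: r_u = (cos(v), sin(v), 0), r_v = (-u*sin(v), u*cos(v), 2). Then
  E = r_u · r_u = 1,
  F = r_u · r_v = 0,
  G = r_v · r_v = u^2 + 4.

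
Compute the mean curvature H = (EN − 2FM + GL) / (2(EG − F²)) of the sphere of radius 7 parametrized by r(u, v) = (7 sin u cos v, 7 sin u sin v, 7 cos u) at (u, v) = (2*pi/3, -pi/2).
H = -1/7

With E = 49, F = 0, G = 49*sin(u)^2, L = -7*sin(u)/Abs(sin(u)), M = 0, N = -7*sin(u)^3/Abs(sin(u)), assemble
  H = (EN − 2FM + GL) / (2(EG − F²)) = -sin(u)/(7*Abs(sin(u))).
At (u, v) = (2*pi/3, -pi/2): H = -1/7.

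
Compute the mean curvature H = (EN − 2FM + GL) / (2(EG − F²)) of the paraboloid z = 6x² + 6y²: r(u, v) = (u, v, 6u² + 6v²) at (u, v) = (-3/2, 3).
H = 9732*sqrt(1621)/2627641

With E = 144*u^2 + 1, F = 144*u*v, G = 144*v^2 + 1, L = 12/sqrt(144*u^2 + 144*v^2 + 1), M = 0, N = 12/sqrt(144*u^2 + 144*v^2 + 1), assemble
  H = (EN − 2FM + GL) / (2(EG − F²)) = 12*(72*u^2 + 72*v^2 + 1)/(144*u^2 + 144*v^2 + 1)^(3/2).
At (u, v) = (-3/2, 3): H = 9732*sqrt(1621)/2627641.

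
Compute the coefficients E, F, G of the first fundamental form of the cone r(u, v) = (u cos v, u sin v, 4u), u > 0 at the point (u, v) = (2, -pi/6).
E = 17;  F = 0;  G = 4

Partials: r_u = (cos(v), sin(v), 4), r_v = (-u*sin(v), u*cos(v), 0). As functions of (u, v):
  E = r_u · r_u = 17,
  F = r_u · r_v = 0,
  G = r_v · r_v = u^2.
Evaluating at (u, v) = (2, -pi/6): E = 17, F = 0, G = 4.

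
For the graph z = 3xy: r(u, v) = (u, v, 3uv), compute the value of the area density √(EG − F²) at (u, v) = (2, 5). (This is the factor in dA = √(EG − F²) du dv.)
√(EG − F²)|_{(2, 5)} = sqrt(262)

E = 9*v^2 + 1, F = 9*u*v, G = 9*u^2 + 1, so EG − F² = 9*u^2 + 9*v^2 + 1. Taking the positive square root: √(EG − F²) = sqrt(9*u^2 + 9*v^2 + 1). At (u, v) = (2, 5): sqrt(262).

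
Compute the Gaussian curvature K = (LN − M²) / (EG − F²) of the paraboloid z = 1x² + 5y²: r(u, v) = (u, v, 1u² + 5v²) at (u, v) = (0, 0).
K = 20

Coefficients of the first fundamental form: E = 4*u^2 + 1, F = 20*u*v, G = 100*v^2 + 1.
Coefficients of the second fundamental form: L = 2/sqrt(4*u^2 + 100*v^2 + 1), M = 0, N = 10/sqrt(4*u^2 + 100*v^2 + 1).
Assemble K = (LN − M²)/(EG − F²) = 20/(16*u^4 + 800*u^2*v^2 + 8*u^2 + 10000*v^4 + 200*v^2 + 1). At (u, v) = (0, 0): K = 20.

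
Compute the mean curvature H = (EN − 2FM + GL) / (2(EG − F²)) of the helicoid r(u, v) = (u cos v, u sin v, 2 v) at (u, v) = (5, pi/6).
H = 0

With E = 1, F = 0, G = u^2 + 4, L = 0, M = -2/sqrt(u^2 + 4), N = 0, assemble
  H = (EN − 2FM + GL) / (2(EG − F²)) = 0.
At (u, v) = (5, pi/6): H = 0.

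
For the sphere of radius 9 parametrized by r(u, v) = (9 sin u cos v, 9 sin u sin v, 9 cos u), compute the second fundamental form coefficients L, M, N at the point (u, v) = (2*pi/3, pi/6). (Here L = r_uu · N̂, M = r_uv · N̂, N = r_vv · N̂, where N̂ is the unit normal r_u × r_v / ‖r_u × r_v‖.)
L = -9;  M = 0;  N = -27/4

Compute the unit normal N̂(u, v) = (sin(u)^2*cos(v)/Abs(sin(u)), sin(u)^2*sin(v)/Abs(sin(u)), sin(2*u)/(2*Abs(sin(u)))), and the second partials r_uu, r_uv, r_vv. Take dot products:
  L(u, v) = r_uu · N̂ = -9*sin(u)/Abs(sin(u)),
  M(u, v) = r_uv · N̂ = 0,
  N(u, v) = r_vv · N̂ = -9*sin(u)^3/Abs(sin(u)).
Evaluating at (u, v) = (2*pi/3, pi/6):
  L = -9, M = 0, N = -27/4.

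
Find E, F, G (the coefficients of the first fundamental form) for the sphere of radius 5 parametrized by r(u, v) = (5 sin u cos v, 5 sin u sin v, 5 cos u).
E = 25;  F = 0;  G = 25*sin(u)^2

Compute partials: r_u = (5*cos(u)*cos(v), 5*sin(v)*cos(u), -5*sin(u)), r_v = (-5*sin(u)*sin(v), 5*sin(u)*cos(v), 0). Then
  E = r_u · r_u = 25,
  F = r_u · r_v = 0,
  G = r_v · r_v = 25*sin(u)^2.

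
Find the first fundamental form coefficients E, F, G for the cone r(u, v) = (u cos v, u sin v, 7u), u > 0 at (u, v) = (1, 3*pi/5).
E = 50;  F = 0;  G = 1

Partials: r_u = (cos(v), sin(v), 7), r_v = (-u*sin(v), u*cos(v), 0). As functions of (u, v):
  E = r_u · r_u = 50,
  F = r_u · r_v = 0,
  G = r_v · r_v = u^2.
Evaluating at (u, v) = (1, 3*pi/5): E = 50, F = 0, G = 1.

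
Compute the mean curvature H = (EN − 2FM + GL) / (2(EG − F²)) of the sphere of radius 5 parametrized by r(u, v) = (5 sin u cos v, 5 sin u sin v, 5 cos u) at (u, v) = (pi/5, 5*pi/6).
H = -1/5

With E = 25, F = 0, G = 25*sin(u)^2, L = -5*sin(u)/Abs(sin(u)), M = 0, N = -5*sin(u)^3/Abs(sin(u)), assemble
  H = (EN − 2FM + GL) / (2(EG − F²)) = -sin(u)/(5*Abs(sin(u))).
At (u, v) = (pi/5, 5*pi/6): H = -1/5.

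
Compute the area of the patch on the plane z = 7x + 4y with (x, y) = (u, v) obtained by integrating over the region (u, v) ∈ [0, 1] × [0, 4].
Area = 4*sqrt(66)

Area = ∫∫ √(EG − F²) du dv with √(EG − F²) = sqrt(66). Integrating over [0, 1] × [0, 4] gives 4*sqrt(66).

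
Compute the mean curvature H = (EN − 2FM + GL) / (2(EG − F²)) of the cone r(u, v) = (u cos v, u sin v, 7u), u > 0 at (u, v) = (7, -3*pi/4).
H = sqrt(2)/20

With E = 50, F = 0, G = u^2, L = 0, M = 0, N = 7*sqrt(2)*u^2/(10*Abs(u)), assemble
  H = (EN − 2FM + GL) / (2(EG − F²)) = 7*sqrt(2)/(20*Abs(u)).
At (u, v) = (7, -3*pi/4): H = sqrt(2)/20.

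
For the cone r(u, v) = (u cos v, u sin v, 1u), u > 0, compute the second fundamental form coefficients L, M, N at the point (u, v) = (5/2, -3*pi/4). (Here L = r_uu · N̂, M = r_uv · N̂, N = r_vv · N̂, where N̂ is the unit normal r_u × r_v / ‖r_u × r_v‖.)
L = 0;  M = 0;  N = 5*sqrt(2)/4

Compute the unit normal N̂(u, v) = (-sqrt(2)*u*cos(v)/(2*Abs(u)), -sqrt(2)*u*sin(v)/(2*Abs(u)), sqrt(2)*u/(2*Abs(u))), and the second partials r_uu, r_uv, r_vv. Take dot products:
  L(u, v) = r_uu · N̂ = 0,
  M(u, v) = r_uv · N̂ = 0,
  N(u, v) = r_vv · N̂ = sqrt(2)*u^2/(2*Abs(u)).
Evaluating at (u, v) = (5/2, -3*pi/4):
  L = 0, M = 0, N = 5*sqrt(2)/4.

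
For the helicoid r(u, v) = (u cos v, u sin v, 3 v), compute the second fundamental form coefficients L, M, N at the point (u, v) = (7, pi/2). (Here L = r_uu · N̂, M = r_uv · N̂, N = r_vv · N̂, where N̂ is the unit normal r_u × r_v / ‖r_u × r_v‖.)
L = 0;  M = -3*sqrt(58)/58;  N = 0

Compute the unit normal N̂(u, v) = (3*sin(v)/sqrt(u^2 + 9), -3*cos(v)/sqrt(u^2 + 9), u/sqrt(u^2 + 9)), and the second partials r_uu, r_uv, r_vv. Take dot products:
  L(u, v) = r_uu · N̂ = 0,
  M(u, v) = r_uv · N̂ = -3/sqrt(u^2 + 9),
  N(u, v) = r_vv · N̂ = 0.
Evaluating at (u, v) = (7, pi/2):
  L = 0, M = -3*sqrt(58)/58, N = 0.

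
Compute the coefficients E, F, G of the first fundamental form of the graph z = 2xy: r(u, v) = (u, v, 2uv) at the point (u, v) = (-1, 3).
E = 37;  F = -12;  G = 5

Partials: r_u = (1, 0, 2*v), r_v = (0, 1, 2*u). As functions of (u, v):
  E = r_u · r_u = 4*v^2 + 1,
  F = r_u · r_v = 4*u*v,
  G = r_v · r_v = 4*u^2 + 1.
Evaluating at (u, v) = (-1, 3): E = 37, F = -12, G = 5.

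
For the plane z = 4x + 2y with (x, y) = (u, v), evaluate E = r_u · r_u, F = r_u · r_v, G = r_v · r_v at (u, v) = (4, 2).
E = 17;  F = 8;  G = 5

Partials: r_u = (1, 0, 4), r_v = (0, 1, 2). As functions of (u, v):
  E = r_u · r_u = 17,
  F = r_u · r_v = 8,
  G = r_v · r_v = 5.
Evaluating at (u, v) = (4, 2): E = 17, F = 8, G = 5.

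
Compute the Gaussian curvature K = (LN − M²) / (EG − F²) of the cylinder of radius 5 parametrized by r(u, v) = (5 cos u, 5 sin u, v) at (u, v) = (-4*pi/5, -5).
K = 0

Coefficients of the first fundamental form: E = 25, F = 0, G = 1.
Coefficients of the second fundamental form: L = -5, M = 0, N = 0.
Assemble K = (LN − M²)/(EG − F²) = 0. At (u, v) = (-4*pi/5, -5): K = 0.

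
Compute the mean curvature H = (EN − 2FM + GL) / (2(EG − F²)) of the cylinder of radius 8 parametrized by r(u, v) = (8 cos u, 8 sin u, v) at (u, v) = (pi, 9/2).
H = -1/16

With E = 64, F = 0, G = 1, L = -8, M = 0, N = 0, assemble
  H = (EN − 2FM + GL) / (2(EG − F²)) = -1/16.
At (u, v) = (pi, 9/2): H = -1/16.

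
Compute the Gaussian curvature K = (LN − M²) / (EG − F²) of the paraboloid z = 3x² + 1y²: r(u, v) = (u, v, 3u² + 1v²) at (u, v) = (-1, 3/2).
K = 3/529

Coefficients of the first fundamental form: E = 36*u^2 + 1, F = 12*u*v, G = 4*v^2 + 1.
Coefficients of the second fundamental form: L = 6/sqrt(36*u^2 + 4*v^2 + 1), M = 0, N = 2/sqrt(36*u^2 + 4*v^2 + 1).
Assemble K = (LN − M²)/(EG − F²) = 12/(1296*u^4 + 288*u^2*v^2 + 72*u^2 + 16*v^4 + 8*v^2 + 1). At (u, v) = (-1, 3/2): K = 3/529.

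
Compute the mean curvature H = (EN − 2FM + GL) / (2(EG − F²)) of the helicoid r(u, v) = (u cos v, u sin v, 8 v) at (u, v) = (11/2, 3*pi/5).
H = 0

With E = 1, F = 0, G = u^2 + 64, L = 0, M = -8/sqrt(u^2 + 64), N = 0, assemble
  H = (EN − 2FM + GL) / (2(EG − F²)) = 0.
At (u, v) = (11/2, 3*pi/5): H = 0.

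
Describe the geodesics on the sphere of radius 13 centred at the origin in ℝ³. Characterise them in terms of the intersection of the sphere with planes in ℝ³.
Geodesics on the sphere of radius 13 are great circles — circles of radius 13 obtained as the intersection of the sphere with planes through the origin (the centre of the sphere).

A curve α(t) of nonzero constant speed on the sphere of radius 13 is a geodesic iff its acceleration α̈ is everywhere normal to the surface, i.e. parallel to the radial vector α(t). Then d/dt(α × α̇) = α̇ × α̇ + α × α̈ = 0, so α × α̇ is a constant vector n ≠ 0 and α(t) · n = 0 for all t: α lies in the plane through the origin with normal n. The intersection of that plane with the sphere is a circle of radius 13 (a great circle). Conversely, a great circle traversed at constant speed has centripetal acceleration pointing at the origin, hence normal to the sphere, so every great circle is a geodesic.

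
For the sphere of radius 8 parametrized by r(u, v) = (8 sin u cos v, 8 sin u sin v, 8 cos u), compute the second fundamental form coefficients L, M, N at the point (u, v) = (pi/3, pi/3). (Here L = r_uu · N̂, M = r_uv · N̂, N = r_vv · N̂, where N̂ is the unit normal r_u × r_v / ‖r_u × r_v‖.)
L = -8;  M = 0;  N = -6

Compute the unit normal N̂(u, v) = (sin(u)^2*cos(v)/Abs(sin(u)), sin(u)^2*sin(v)/Abs(sin(u)), sin(2*u)/(2*Abs(sin(u)))), and the second partials r_uu, r_uv, r_vv. Take dot products:
  L(u, v) = r_uu · N̂ = -8*sin(u)/Abs(sin(u)),
  M(u, v) = r_uv · N̂ = 0,
  N(u, v) = r_vv · N̂ = -8*sin(u)^3/Abs(sin(u)).
Evaluating at (u, v) = (pi/3, pi/3):
  L = -8, M = 0, N = -6.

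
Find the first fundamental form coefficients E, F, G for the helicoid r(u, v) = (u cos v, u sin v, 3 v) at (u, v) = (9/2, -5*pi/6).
E = 1;  F = 0;  G = 117/4

Partials: r_u = (cos(v), sin(v), 0), r_v = (-u*sin(v), u*cos(v), 3). As functions of (u, v):
  E = r_u · r_u = 1,
  F = r_u · r_v = 0,
  G = r_v · r_v = u^2 + 9.
Evaluating at (u, v) = (9/2, -5*pi/6): E = 1, F = 0, G = 117/4.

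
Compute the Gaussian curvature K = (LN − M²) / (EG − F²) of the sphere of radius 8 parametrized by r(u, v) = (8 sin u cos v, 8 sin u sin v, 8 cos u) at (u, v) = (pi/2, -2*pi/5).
K = 1/64

Coefficients of the first fundamental form: E = 64, F = 0, G = 64*sin(u)^2.
Coefficients of the second fundamental form: L = -8*sin(u)/Abs(sin(u)), M = 0, N = -8*sin(u)^3/Abs(sin(u)).
Assemble K = (LN − M²)/(EG − F²) = 1/64. At (u, v) = (pi/2, -2*pi/5): K = 1/64.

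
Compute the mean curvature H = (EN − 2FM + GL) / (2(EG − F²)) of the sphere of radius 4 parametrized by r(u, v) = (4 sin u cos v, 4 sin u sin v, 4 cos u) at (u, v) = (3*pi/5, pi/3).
H = -1/4

With E = 16, F = 0, G = 16*sin(u)^2, L = -4*sin(u)/Abs(sin(u)), M = 0, N = -4*sin(u)^3/Abs(sin(u)), assemble
  H = (EN − 2FM + GL) / (2(EG − F²)) = -sin(u)/(4*Abs(sin(u))).
At (u, v) = (3*pi/5, pi/3): H = -1/4.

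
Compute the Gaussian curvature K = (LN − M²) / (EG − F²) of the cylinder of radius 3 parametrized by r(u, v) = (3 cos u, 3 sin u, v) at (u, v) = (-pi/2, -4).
K = 0

Coefficients of the first fundamental form: E = 9, F = 0, G = 1.
Coefficients of the second fundamental form: L = -3, M = 0, N = 0.
Assemble K = (LN − M²)/(EG − F²) = 0. At (u, v) = (-pi/2, -4): K = 0.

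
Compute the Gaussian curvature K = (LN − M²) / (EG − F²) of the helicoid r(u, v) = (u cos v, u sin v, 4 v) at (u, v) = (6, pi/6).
K = -1/169

Coefficients of the first fundamental form: E = 1, F = 0, G = u^2 + 16.
Coefficients of the second fundamental form: L = 0, M = -4/sqrt(u^2 + 16), N = 0.
Assemble K = (LN − M²)/(EG − F²) = -16/(u^2 + 16)^2. At (u, v) = (6, pi/6): K = -1/169.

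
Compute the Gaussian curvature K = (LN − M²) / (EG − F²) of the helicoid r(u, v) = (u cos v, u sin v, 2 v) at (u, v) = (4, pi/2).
K = -1/100

Coefficients of the first fundamental form: E = 1, F = 0, G = u^2 + 4.
Coefficients of the second fundamental form: L = 0, M = -2/sqrt(u^2 + 4), N = 0.
Assemble K = (LN − M²)/(EG − F²) = -4/(u^2 + 4)^2. At (u, v) = (4, pi/2): K = -1/100.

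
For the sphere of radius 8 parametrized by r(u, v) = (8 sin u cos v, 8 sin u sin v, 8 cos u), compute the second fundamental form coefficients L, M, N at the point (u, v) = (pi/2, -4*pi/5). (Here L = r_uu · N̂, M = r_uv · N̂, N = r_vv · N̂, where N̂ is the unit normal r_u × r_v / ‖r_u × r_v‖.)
L = -8;  M = 0;  N = -8

Compute the unit normal N̂(u, v) = (sin(u)^2*cos(v)/Abs(sin(u)), sin(u)^2*sin(v)/Abs(sin(u)), sin(2*u)/(2*Abs(sin(u)))), and the second partials r_uu, r_uv, r_vv. Take dot products:
  L(u, v) = r_uu · N̂ = -8*sin(u)/Abs(sin(u)),
  M(u, v) = r_uv · N̂ = 0,
  N(u, v) = r_vv · N̂ = -8*sin(u)^3/Abs(sin(u)).
Evaluating at (u, v) = (pi/2, -4*pi/5):
  L = -8, M = 0, N = -8.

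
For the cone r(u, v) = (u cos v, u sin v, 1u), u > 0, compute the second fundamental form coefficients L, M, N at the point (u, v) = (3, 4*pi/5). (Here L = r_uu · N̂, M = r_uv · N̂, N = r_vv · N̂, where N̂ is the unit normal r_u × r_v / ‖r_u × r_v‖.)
L = 0;  M = 0;  N = 3*sqrt(2)/2

Compute the unit normal N̂(u, v) = (-sqrt(2)*u*cos(v)/(2*Abs(u)), -sqrt(2)*u*sin(v)/(2*Abs(u)), sqrt(2)*u/(2*Abs(u))), and the second partials r_uu, r_uv, r_vv. Take dot products:
  L(u, v) = r_uu · N̂ = 0,
  M(u, v) = r_uv · N̂ = 0,
  N(u, v) = r_vv · N̂ = sqrt(2)*u^2/(2*Abs(u)).
Evaluating at (u, v) = (3, 4*pi/5):
  L = 0, M = 0, N = 3*sqrt(2)/2.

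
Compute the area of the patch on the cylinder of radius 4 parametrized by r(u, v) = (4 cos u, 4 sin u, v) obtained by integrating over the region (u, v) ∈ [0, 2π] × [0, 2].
Area = 16*pi

Area = ∫∫ √(EG − F²) du dv with √(EG − F²) = 4. Integrating over [0, 2π] × [0, 2] gives 16*pi.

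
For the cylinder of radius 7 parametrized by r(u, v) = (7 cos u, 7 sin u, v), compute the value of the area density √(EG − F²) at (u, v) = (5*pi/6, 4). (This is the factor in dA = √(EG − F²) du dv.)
√(EG − F²)|_{(5*pi/6, 4)} = 7

E = 49, F = 0, G = 1, so EG − F² = 49. Taking the positive square root: √(EG − F²) = 7. At (u, v) = (5*pi/6, 4): 7.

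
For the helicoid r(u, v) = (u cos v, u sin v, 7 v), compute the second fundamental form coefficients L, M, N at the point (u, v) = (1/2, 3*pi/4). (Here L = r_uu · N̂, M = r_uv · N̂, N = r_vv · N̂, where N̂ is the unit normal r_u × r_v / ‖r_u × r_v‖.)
L = 0;  M = -14*sqrt(197)/197;  N = 0

Compute the unit normal N̂(u, v) = (7*sin(v)/sqrt(u^2 + 49), -7*cos(v)/sqrt(u^2 + 49), u/sqrt(u^2 + 49)), and the second partials r_uu, r_uv, r_vv. Take dot products:
  L(u, v) = r_uu · N̂ = 0,
  M(u, v) = r_uv · N̂ = -7/sqrt(u^2 + 49),
  N(u, v) = r_vv · N̂ = 0.
Evaluating at (u, v) = (1/2, 3*pi/4):
  L = 0, M = -14*sqrt(197)/197, N = 0.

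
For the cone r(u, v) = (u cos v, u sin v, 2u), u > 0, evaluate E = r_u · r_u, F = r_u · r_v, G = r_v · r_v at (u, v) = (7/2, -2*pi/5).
E = 5;  F = 0;  G = 49/4

Partials: r_u = (cos(v), sin(v), 2), r_v = (-u*sin(v), u*cos(v), 0). As functions of (u, v):
  E = r_u · r_u = 5,
  F = r_u · r_v = 0,
  G = r_v · r_v = u^2.
Evaluating at (u, v) = (7/2, -2*pi/5): E = 5, F = 0, G = 49/4.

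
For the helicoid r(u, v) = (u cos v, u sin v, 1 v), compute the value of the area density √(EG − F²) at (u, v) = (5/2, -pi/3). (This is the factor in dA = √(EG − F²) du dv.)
√(EG − F²)|_{(5/2, -pi/3)} = sqrt(29)/2

E = 1, F = 0, G = u^2 + 1, so EG − F² = u^2 + 1. Taking the positive square root: √(EG − F²) = sqrt(u^2 + 1). At (u, v) = (5/2, -pi/3): sqrt(29)/2.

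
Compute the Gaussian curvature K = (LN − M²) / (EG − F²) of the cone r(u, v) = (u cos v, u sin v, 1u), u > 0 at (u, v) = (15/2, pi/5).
K = 0

Coefficients of the first fundamental form: E = 2, F = 0, G = u^2.
Coefficients of the second fundamental form: L = 0, M = 0, N = sqrt(2)*u^2/(2*Abs(u)).
Assemble K = (LN − M²)/(EG − F²) = 0. At (u, v) = (15/2, pi/5): K = 0.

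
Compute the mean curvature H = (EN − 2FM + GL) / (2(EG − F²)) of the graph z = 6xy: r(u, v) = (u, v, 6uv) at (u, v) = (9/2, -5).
H = 243*sqrt(1630)/132845

With E = 36*v^2 + 1, F = 36*u*v, G = 36*u^2 + 1, L = 0, M = 6/sqrt(36*u^2 + 36*v^2 + 1), N = 0, assemble
  H = (EN − 2FM + GL) / (2(EG − F²)) = -216*u*v/(36*u^2 + 36*v^2 + 1)^(3/2).
At (u, v) = (9/2, -5): H = 243*sqrt(1630)/132845.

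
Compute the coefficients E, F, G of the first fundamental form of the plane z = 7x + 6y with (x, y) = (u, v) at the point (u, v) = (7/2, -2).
E = 50;  F = 42;  G = 37

Partials: r_u = (1, 0, 7), r_v = (0, 1, 6). As functions of (u, v):
  E = r_u · r_u = 50,
  F = r_u · r_v = 42,
  G = r_v · r_v = 37.
Evaluating at (u, v) = (7/2, -2): E = 50, F = 42, G = 37.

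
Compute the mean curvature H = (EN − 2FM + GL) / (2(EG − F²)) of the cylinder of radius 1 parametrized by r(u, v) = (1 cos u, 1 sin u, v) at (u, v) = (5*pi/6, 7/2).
H = -1/2

With E = 1, F = 0, G = 1, L = -1, M = 0, N = 0, assemble
  H = (EN − 2FM + GL) / (2(EG − F²)) = -1/2.
At (u, v) = (5*pi/6, 7/2): H = -1/2.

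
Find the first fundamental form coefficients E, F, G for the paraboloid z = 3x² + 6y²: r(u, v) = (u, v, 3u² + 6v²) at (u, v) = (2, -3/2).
E = 145;  F = -216;  G = 325

Partials: r_u = (1, 0, 6*u), r_v = (0, 1, 12*v). As functions of (u, v):
  E = r_u · r_u = 36*u^2 + 1,
  F = r_u · r_v = 72*u*v,
  G = r_v · r_v = 144*v^2 + 1.
Evaluating at (u, v) = (2, -3/2): E = 145, F = -216, G = 325.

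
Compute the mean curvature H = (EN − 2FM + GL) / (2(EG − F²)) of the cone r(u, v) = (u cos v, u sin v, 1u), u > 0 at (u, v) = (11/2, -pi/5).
H = sqrt(2)/22

With E = 2, F = 0, G = u^2, L = 0, M = 0, N = sqrt(2)*u^2/(2*Abs(u)), assemble
  H = (EN − 2FM + GL) / (2(EG − F²)) = sqrt(2)/(4*Abs(u)).
At (u, v) = (11/2, -pi/5): H = sqrt(2)/22.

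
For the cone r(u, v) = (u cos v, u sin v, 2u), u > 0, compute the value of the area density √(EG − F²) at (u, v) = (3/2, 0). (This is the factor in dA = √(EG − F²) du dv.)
√(EG − F²)|_{(3/2, 0)} = 3*sqrt(5)/2

E = 5, F = 0, G = u^2, so EG − F² = 5*u^2. Taking the positive square root: √(EG − F²) = sqrt(5)*Abs(u). At (u, v) = (3/2, 0): 3*sqrt(5)/2.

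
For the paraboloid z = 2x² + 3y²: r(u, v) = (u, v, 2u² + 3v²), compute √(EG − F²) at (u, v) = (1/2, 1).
√(EG − F²)|_{(1/2, 1)} = sqrt(41)

E = 16*u^2 + 1, F = 24*u*v, G = 36*v^2 + 1; EG − F² = 16*u^2 + 36*v^2 + 1; √(EG − F²) = sqrt(16*u^2 + 36*v^2 + 1). At the given point: sqrt(41).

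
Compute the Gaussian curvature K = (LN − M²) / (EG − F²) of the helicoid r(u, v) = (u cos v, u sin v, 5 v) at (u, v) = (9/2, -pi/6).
K = -400/32761

Coefficients of the first fundamental form: E = 1, F = 0, G = u^2 + 25.
Coefficients of the second fundamental form: L = 0, M = -5/sqrt(u^2 + 25), N = 0.
Assemble K = (LN − M²)/(EG − F²) = -25/(u^2 + 25)^2. At (u, v) = (9/2, -pi/6): K = -400/32761.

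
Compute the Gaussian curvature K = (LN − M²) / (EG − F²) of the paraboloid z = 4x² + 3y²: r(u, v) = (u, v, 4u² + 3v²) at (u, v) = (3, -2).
K = 48/519841

Coefficients of the first fundamental form: E = 64*u^2 + 1, F = 48*u*v, G = 36*v^2 + 1.
Coefficients of the second fundamental form: L = 8/sqrt(64*u^2 + 36*v^2 + 1), M = 0, N = 6/sqrt(64*u^2 + 36*v^2 + 1).
Assemble K = (LN − M²)/(EG − F²) = 48/(4096*u^4 + 4608*u^2*v^2 + 128*u^2 + 1296*v^4 + 72*v^2 + 1). At (u, v) = (3, -2): K = 48/519841.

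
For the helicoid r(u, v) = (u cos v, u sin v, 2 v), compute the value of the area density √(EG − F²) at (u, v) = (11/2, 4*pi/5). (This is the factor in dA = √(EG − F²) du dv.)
√(EG − F²)|_{(11/2, 4*pi/5)} = sqrt(137)/2

E = 1, F = 0, G = u^2 + 4, so EG − F² = u^2 + 4. Taking the positive square root: √(EG − F²) = sqrt(u^2 + 4). At (u, v) = (11/2, 4*pi/5): sqrt(137)/2.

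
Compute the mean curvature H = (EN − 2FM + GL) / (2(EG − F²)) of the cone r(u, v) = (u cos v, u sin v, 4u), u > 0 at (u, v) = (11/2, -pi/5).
H = 4*sqrt(17)/187

With E = 17, F = 0, G = u^2, L = 0, M = 0, N = 4*sqrt(17)*u^2/(17*Abs(u)), assemble
  H = (EN − 2FM + GL) / (2(EG − F²)) = 2*sqrt(17)/(17*Abs(u)).
At (u, v) = (11/2, -pi/5): H = 4*sqrt(17)/187.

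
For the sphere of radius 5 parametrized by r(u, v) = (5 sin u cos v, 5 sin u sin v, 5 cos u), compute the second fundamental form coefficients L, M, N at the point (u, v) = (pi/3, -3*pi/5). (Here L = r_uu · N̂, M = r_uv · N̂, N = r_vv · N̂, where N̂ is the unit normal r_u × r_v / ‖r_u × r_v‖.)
L = -5;  M = 0;  N = -15/4

Compute the unit normal N̂(u, v) = (sin(u)^2*cos(v)/Abs(sin(u)), sin(u)^2*sin(v)/Abs(sin(u)), sin(2*u)/(2*Abs(sin(u)))), and the second partials r_uu, r_uv, r_vv. Take dot products:
  L(u, v) = r_uu · N̂ = -5*sin(u)/Abs(sin(u)),
  M(u, v) = r_uv · N̂ = 0,
  N(u, v) = r_vv · N̂ = -5*sin(u)^3/Abs(sin(u)).
Evaluating at (u, v) = (pi/3, -3*pi/5):
  L = -5, M = 0, N = -15/4.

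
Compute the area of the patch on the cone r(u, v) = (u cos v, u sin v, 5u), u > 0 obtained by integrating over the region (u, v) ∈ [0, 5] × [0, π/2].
Area = 25*sqrt(26)*pi/4

Area = ∫∫ √(EG − F²) du dv with √(EG − F²) = sqrt(26)*Abs(u). Integrating over [0, 5] × [0, π/2] gives 25*sqrt(26)*pi/4.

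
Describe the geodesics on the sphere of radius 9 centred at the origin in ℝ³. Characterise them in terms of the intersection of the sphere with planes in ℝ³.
Geodesics on the sphere of radius 9 are great circles — circles of radius 9 obtained as the intersection of the sphere with planes through the origin (the centre of the sphere).

A curve α(t) of nonzero constant speed on the sphere of radius 9 is a geodesic iff its acceleration α̈ is everywhere normal to the surface, i.e. parallel to the radial vector α(t). Then d/dt(α × α̇) = α̇ × α̇ + α × α̈ = 0, so α × α̇ is a constant vector n ≠ 0 and α(t) · n = 0 for all t: α lies in the plane through the origin with normal n. The intersection of that plane with the sphere is a circle of radius 9 (a great circle). Conversely, a great circle traversed at constant speed has centripetal acceleration pointing at the origin, hence normal to the sphere, so every great circle is a geodesic.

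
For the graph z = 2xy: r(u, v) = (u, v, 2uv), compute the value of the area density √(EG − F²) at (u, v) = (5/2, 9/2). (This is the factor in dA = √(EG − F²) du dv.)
√(EG − F²)|_{(5/2, 9/2)} = sqrt(107)

E = 4*v^2 + 1, F = 4*u*v, G = 4*u^2 + 1, so EG − F² = 4*u^2 + 4*v^2 + 1. Taking the positive square root: √(EG − F²) = sqrt(4*u^2 + 4*v^2 + 1). At (u, v) = (5/2, 9/2): sqrt(107).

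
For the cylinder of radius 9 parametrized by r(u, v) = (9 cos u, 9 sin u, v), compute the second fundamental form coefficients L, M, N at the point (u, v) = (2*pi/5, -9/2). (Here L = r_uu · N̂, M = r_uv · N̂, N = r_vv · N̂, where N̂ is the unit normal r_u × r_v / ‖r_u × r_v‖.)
L = -9;  M = 0;  N = 0

Compute the unit normal N̂(u, v) = (cos(u), sin(u), 0), and the second partials r_uu, r_uv, r_vv. Take dot products:
  L(u, v) = r_uu · N̂ = -9,
  M(u, v) = r_uv · N̂ = 0,
  N(u, v) = r_vv · N̂ = 0.
Evaluating at (u, v) = (2*pi/5, -9/2):
  L = -9, M = 0, N = 0.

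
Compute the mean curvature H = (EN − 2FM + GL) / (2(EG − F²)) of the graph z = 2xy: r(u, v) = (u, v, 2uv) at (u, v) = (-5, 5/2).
H = 25*sqrt(14)/1323

With E = 4*v^2 + 1, F = 4*u*v, G = 4*u^2 + 1, L = 0, M = 2/sqrt(4*u^2 + 4*v^2 + 1), N = 0, assemble
  H = (EN − 2FM + GL) / (2(EG − F²)) = -8*u*v/(4*u^2 + 4*v^2 + 1)^(3/2).
At (u, v) = (-5, 5/2): H = 25*sqrt(14)/1323.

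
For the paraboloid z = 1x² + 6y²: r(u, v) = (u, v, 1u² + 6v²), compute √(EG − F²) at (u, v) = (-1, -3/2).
√(EG − F²)|_{(-1, -3/2)} = sqrt(329)

E = 4*u^2 + 1, F = 24*u*v, G = 144*v^2 + 1; EG − F² = 4*u^2 + 144*v^2 + 1; √(EG − F²) = sqrt(4*u^2 + 144*v^2 + 1). At the given point: sqrt(329).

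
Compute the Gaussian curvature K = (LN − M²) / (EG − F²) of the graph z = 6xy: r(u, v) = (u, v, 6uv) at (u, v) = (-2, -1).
K = -36/32761

Coefficients of the first fundamental form: E = 36*v^2 + 1, F = 36*u*v, G = 36*u^2 + 1.
Coefficients of the second fundamental form: L = 0, M = 6/sqrt(36*u^2 + 36*v^2 + 1), N = 0.
Assemble K = (LN − M²)/(EG − F²) = -36/(1296*u^4 + 2592*u^2*v^2 + 72*u^2 + 1296*v^4 + 72*v^2 + 1). At (u, v) = (-2, -1): K = -36/32761.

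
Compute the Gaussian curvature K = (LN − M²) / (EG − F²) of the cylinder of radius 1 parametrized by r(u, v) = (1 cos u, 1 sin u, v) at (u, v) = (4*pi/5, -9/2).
K = 0

Coefficients of the first fundamental form: E = 1, F = 0, G = 1.
Coefficients of the second fundamental form: L = -1, M = 0, N = 0.
Assemble K = (LN − M²)/(EG − F²) = 0. At (u, v) = (4*pi/5, -9/2): K = 0.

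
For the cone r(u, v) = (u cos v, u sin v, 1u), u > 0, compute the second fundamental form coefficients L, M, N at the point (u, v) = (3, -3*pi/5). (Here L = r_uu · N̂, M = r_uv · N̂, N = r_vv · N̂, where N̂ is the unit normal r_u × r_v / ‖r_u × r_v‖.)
L = 0;  M = 0;  N = 3*sqrt(2)/2

Compute the unit normal N̂(u, v) = (-sqrt(2)*u*cos(v)/(2*Abs(u)), -sqrt(2)*u*sin(v)/(2*Abs(u)), sqrt(2)*u/(2*Abs(u))), and the second partials r_uu, r_uv, r_vv. Take dot products:
  L(u, v) = r_uu · N̂ = 0,
  M(u, v) = r_uv · N̂ = 0,
  N(u, v) = r_vv · N̂ = sqrt(2)*u^2/(2*Abs(u)).
Evaluating at (u, v) = (3, -3*pi/5):
  L = 0, M = 0, N = 3*sqrt(2)/2.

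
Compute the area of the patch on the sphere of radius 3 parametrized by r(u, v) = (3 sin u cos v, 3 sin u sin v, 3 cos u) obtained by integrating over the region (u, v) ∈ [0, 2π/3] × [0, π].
Area = 27*pi/2

Area = ∫∫ √(EG − F²) du dv with √(EG − F²) = 9*Abs(sin(u)). Integrating over [0, 2π/3] × [0, π] gives 27*pi/2.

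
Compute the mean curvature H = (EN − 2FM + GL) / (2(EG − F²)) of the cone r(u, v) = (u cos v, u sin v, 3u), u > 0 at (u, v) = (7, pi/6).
H = 3*sqrt(10)/140

With E = 10, F = 0, G = u^2, L = 0, M = 0, N = 3*sqrt(10)*u^2/(10*Abs(u)), assemble
  H = (EN − 2FM + GL) / (2(EG − F²)) = 3*sqrt(10)/(20*Abs(u)).
At (u, v) = (7, pi/6): H = 3*sqrt(10)/140.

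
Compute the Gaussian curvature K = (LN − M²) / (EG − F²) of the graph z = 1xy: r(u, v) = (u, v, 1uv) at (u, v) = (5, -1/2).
K = -16/11025

Coefficients of the first fundamental form: E = v^2 + 1, F = u*v, G = u^2 + 1.
Coefficients of the second fundamental form: L = 0, M = 1/sqrt(u^2 + v^2 + 1), N = 0.
Assemble K = (LN − M²)/(EG − F²) = 1/((u^2*v^2 - (u^2 + 1)*(v^2 + 1))*(u^2 + v^2 + 1)). At (u, v) = (5, -1/2): K = -16/11025.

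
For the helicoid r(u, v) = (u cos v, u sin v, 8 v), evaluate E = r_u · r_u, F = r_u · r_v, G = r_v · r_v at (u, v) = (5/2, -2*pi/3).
E = 1;  F = 0;  G = 281/4

Partials: r_u = (cos(v), sin(v), 0), r_v = (-u*sin(v), u*cos(v), 8). As functions of (u, v):
  E = r_u · r_u = 1,
  F = r_u · r_v = 0,
  G = r_v · r_v = u^2 + 64.
Evaluating at (u, v) = (5/2, -2*pi/3): E = 1, F = 0, G = 281/4.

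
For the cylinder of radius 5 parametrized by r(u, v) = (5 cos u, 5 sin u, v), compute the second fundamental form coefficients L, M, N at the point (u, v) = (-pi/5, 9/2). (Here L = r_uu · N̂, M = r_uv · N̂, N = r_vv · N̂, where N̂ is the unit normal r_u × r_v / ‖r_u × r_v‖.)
L = -5;  M = 0;  N = 0

Compute the unit normal N̂(u, v) = (cos(u), sin(u), 0), and the second partials r_uu, r_uv, r_vv. Take dot products:
  L(u, v) = r_uu · N̂ = -5,
  M(u, v) = r_uv · N̂ = 0,
  N(u, v) = r_vv · N̂ = 0.
Evaluating at (u, v) = (-pi/5, 9/2):
  L = -5, M = 0, N = 0.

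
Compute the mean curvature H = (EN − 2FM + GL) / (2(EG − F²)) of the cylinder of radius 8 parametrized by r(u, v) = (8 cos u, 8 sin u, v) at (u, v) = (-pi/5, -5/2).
H = -1/16

With E = 64, F = 0, G = 1, L = -8, M = 0, N = 0, assemble
  H = (EN − 2FM + GL) / (2(EG − F²)) = -1/16.
At (u, v) = (-pi/5, -5/2): H = -1/16.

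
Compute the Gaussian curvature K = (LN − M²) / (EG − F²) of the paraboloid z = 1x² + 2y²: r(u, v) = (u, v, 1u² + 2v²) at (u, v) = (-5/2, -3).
K = 2/7225

Coefficients of the first fundamental form: E = 4*u^2 + 1, F = 8*u*v, G = 16*v^2 + 1.
Coefficients of the second fundamental form: L = 2/sqrt(4*u^2 + 16*v^2 + 1), M = 0, N = 4/sqrt(4*u^2 + 16*v^2 + 1).
Assemble K = (LN − M²)/(EG − F²) = 8/(16*u^4 + 128*u^2*v^2 + 8*u^2 + 256*v^4 + 32*v^2 + 1). At (u, v) = (-5/2, -3): K = 2/7225.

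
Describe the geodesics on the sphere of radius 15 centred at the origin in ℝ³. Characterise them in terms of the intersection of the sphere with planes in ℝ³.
Geodesics on the sphere of radius 15 are great circles — circles of radius 15 obtained as the intersection of the sphere with planes through the origin (the centre of the sphere).

A curve α(t) of nonzero constant speed on the sphere of radius 15 is a geodesic iff its acceleration α̈ is everywhere normal to the surface, i.e. parallel to the radial vector α(t). Then d/dt(α × α̇) = α̇ × α̇ + α × α̈ = 0, so α × α̇ is a constant vector n ≠ 0 and α(t) · n = 0 for all t: α lies in the plane through the origin with normal n. The intersection of that plane with the sphere is a circle of radius 15 (a great circle). Conversely, a great circle traversed at constant speed has centripetal acceleration pointing at the origin, hence normal to the sphere, so every great circle is a geodesic.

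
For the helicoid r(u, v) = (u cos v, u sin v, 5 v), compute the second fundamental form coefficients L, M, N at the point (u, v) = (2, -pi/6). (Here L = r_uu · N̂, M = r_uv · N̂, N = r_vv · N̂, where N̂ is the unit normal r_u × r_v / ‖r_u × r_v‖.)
L = 0;  M = -5*sqrt(29)/29;  N = 0

Compute the unit normal N̂(u, v) = (5*sin(v)/sqrt(u^2 + 25), -5*cos(v)/sqrt(u^2 + 25), u/sqrt(u^2 + 25)), and the second partials r_uu, r_uv, r_vv. Take dot products:
  L(u, v) = r_uu · N̂ = 0,
  M(u, v) = r_uv · N̂ = -5/sqrt(u^2 + 25),
  N(u, v) = r_vv · N̂ = 0.
Evaluating at (u, v) = (2, -pi/6):
  L = 0, M = -5*sqrt(29)/29, N = 0.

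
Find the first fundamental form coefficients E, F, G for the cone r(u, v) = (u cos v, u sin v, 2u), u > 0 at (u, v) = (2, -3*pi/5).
E = 5;  F = 0;  G = 4

Partials: r_u = (cos(v), sin(v), 2), r_v = (-u*sin(v), u*cos(v), 0). As functions of (u, v):
  E = r_u · r_u = 5,
  F = r_u · r_v = 0,
  G = r_v · r_v = u^2.
Evaluating at (u, v) = (2, -3*pi/5): E = 5, F = 0, G = 4.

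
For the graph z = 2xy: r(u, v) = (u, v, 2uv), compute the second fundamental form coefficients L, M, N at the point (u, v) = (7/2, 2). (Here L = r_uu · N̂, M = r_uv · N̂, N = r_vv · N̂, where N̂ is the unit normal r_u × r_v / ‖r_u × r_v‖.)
L = 0;  M = sqrt(66)/33;  N = 0

Compute the unit normal N̂(u, v) = (-2*v/sqrt(4*u^2 + 4*v^2 + 1), -2*u/sqrt(4*u^2 + 4*v^2 + 1), 1/sqrt(4*u^2 + 4*v^2 + 1)), and the second partials r_uu, r_uv, r_vv. Take dot products:
  L(u, v) = r_uu · N̂ = 0,
  M(u, v) = r_uv · N̂ = 2/sqrt(4*u^2 + 4*v^2 + 1),
  N(u, v) = r_vv · N̂ = 0.
Evaluating at (u, v) = (7/2, 2):
  L = 0, M = sqrt(66)/33, N = 0.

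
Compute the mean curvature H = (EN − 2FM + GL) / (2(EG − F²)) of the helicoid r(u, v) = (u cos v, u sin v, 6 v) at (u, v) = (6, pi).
H = 0

With E = 1, F = 0, G = u^2 + 36, L = 0, M = -6/sqrt(u^2 + 36), N = 0, assemble
  H = (EN − 2FM + GL) / (2(EG − F²)) = 0.
At (u, v) = (6, pi): H = 0.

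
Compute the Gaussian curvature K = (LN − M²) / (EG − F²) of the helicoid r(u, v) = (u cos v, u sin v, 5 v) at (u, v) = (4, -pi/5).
K = -25/1681

Coefficients of the first fundamental form: E = 1, F = 0, G = u^2 + 25.
Coefficients of the second fundamental form: L = 0, M = -5/sqrt(u^2 + 25), N = 0.
Assemble K = (LN − M²)/(EG − F²) = -25/(u^2 + 25)^2. At (u, v) = (4, -pi/5): K = -25/1681.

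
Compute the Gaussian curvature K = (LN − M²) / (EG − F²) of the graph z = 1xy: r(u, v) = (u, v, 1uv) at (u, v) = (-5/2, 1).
K = -16/1089

Coefficients of the first fundamental form: E = v^2 + 1, F = u*v, G = u^2 + 1.
Coefficients of the second fundamental form: L = 0, M = 1/sqrt(u^2 + v^2 + 1), N = 0.
Assemble K = (LN − M²)/(EG − F²) = 1/((u^2*v^2 - (u^2 + 1)*(v^2 + 1))*(u^2 + v^2 + 1)). At (u, v) = (-5/2, 1): K = -16/1089.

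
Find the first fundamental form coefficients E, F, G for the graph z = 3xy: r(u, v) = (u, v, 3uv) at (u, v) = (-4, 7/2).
E = 445/4;  F = -126;  G = 145

Partials: r_u = (1, 0, 3*v), r_v = (0, 1, 3*u). As functions of (u, v):
  E = r_u · r_u = 9*v^2 + 1,
  F = r_u · r_v = 9*u*v,
  G = r_v · r_v = 9*u^2 + 1.
Evaluating at (u, v) = (-4, 7/2): E = 445/4, F = -126, G = 145.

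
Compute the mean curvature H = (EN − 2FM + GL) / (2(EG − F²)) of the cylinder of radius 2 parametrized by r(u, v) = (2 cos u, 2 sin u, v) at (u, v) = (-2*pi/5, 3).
H = -1/4

With E = 4, F = 0, G = 1, L = -2, M = 0, N = 0, assemble
  H = (EN − 2FM + GL) / (2(EG − F²)) = -1/4.
At (u, v) = (-2*pi/5, 3): H = -1/4.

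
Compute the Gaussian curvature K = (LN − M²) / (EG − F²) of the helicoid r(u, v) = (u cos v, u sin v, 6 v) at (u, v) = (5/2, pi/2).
K = -576/28561

Coefficients of the first fundamental form: E = 1, F = 0, G = u^2 + 36.
Coefficients of the second fundamental form: L = 0, M = -6/sqrt(u^2 + 36), N = 0.
Assemble K = (LN − M²)/(EG − F²) = -36/(u^2 + 36)^2. At (u, v) = (5/2, pi/2): K = -576/28561.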